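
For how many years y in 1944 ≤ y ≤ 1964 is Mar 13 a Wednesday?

Day of week of March 13 in each year:
1944: Mon, 1945: Tue, 1946: Wed ✓, 1947: Thu, 1948: Sat, 1949: Sun, 1950: Mon, 1951: Tue, 1952: Thu, 1953: Fri, 1954: Sat, 1955: Sun, 1956: Tue, 1957: Wed ✓, 1958: Thu, 1959: Fri, 1960: Sun, 1961: Mon, 1962: Tue, 1963: Wed ✓, 1964: Fri
Wednesdays: 1946, 1957, 1963.

3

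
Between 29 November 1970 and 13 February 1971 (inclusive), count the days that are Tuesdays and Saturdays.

22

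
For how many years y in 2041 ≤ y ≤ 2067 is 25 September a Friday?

4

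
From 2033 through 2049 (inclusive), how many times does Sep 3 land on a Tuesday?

2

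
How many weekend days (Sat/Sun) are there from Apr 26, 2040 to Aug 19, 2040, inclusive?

Apr 26, 2040 is a Thursday.
The range spans 116 days (inclusive of both endpoints).
116 = 7 × 16 + 4, so there are 16 full weeks plus 4 extra days.
Each full week contributes 2 weekend days (Sat, Sun): 16 × 2 = 32.
The 4 extra days are Thursday, Friday, Saturday, Sunday — 2 of them qualify.
Total: 32 + 2 = 34.

34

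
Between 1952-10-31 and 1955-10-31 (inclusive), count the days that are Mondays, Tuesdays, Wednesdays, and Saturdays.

626

1952-10-31 is a Friday.
That's 1096 days from start to end, counting both.
1096 = 7 × 156 + 4, so there are 156 full weeks plus 4 extra days.
Each full week contributes 4 days from the set (Mon, Tue, Wed, Sat): 156 × 4 = 624.
The 4 extra days are Fri, Sat, Sun, Mon — 2 of them qualify.
Total: 624 + 2 = 626.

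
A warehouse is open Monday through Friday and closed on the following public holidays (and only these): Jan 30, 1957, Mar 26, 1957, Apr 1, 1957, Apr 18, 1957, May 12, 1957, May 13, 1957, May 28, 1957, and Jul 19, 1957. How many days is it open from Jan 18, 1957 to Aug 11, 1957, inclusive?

139

Jan 18, 1957 is a Friday.
That's 206 days from start to end, counting both.
206 = 7 × 29 + 3, so there are 29 full weeks plus 3 extra days.
Each full week contributes 5 weekdays (Mon–Fri): 29 × 5 = 145.
The 3 extra days are Friday, Saturday, Sunday — 1 of them qualifies.
Total: 145 + 1 = 146.
Holidays: Jan 30, 1957 (Wed); Mar 26, 1957 (Tue); Apr 1, 1957 (Mon); Apr 18, 1957 (Thu); May 12, 1957 (Sun); May 13, 1957 (Mon); May 28, 1957 (Tue); Jul 19, 1957 (Fri).
7 of the 8 holidays fall on weekdays; the rest are weekends and were already excluded.
Business days: 146 − 7 = 139.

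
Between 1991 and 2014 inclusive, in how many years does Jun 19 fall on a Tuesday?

3

Day of week of June 19 in each year:
1991: Wed, 1992: Fri, 1993: Sat, 1994: Sun, 1995: Mon, 1996: Wed, 1997: Thu, 1998: Fri, 1999: Sat, 2000: Mon, 2001: Tue ✓, 2002: Wed, 2003: Thu, 2004: Sat, 2005: Sun, 2006: Mon, 2007: Tue ✓, 2008: Thu, 2009: Fri, 2010: Sat, 2011: Sun, 2012: Tue ✓, 2013: Wed, 2014: Thu
Tuesdays: 2001, 2007, 2012.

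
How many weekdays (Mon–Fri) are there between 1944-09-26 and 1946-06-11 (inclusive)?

446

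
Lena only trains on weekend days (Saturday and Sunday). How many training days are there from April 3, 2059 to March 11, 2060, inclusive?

98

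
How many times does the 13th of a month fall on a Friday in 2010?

1

The 13th falls on a Friday when the month's 13th has weekday Fri.
Jan 13 is Wed; Feb 13 is Sat; Mar 13 is Sat; Apr 13 is Tue; May 13 is Thu; Jun 13 is Sun; Jul 13 is Tue; Aug 13 is Fri ✓; Sep 13 is Mon; Oct 13 is Wed; Nov 13 is Sat; Dec 13 is Mon.
Friday the 13ths: Aug.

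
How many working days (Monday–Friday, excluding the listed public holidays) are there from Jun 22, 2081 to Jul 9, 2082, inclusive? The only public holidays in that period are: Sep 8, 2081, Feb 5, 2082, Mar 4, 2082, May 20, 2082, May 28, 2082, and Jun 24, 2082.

268 working days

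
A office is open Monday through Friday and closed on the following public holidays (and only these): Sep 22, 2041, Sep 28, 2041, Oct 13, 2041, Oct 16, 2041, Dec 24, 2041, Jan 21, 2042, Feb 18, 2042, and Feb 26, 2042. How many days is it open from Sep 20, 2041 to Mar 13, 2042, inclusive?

Sep 20, 2041 is a Friday.
That's 175 days from start to end, counting both.
175 = 7 × 25, so the span is exactly 25 full weeks.
Each full week contributes 5 weekdays (Mon–Fri): 25 × 5 = 125.
Holidays: Sep 22, 2041 (Sun); Sep 28, 2041 (Sat); Oct 13, 2041 (Sun); Oct 16, 2041 (Wed); Dec 24, 2041 (Tue); Jan 21, 2042 (Tue); Feb 18, 2042 (Tue); Feb 26, 2042 (Wed).
5 of the 8 holidays fall on weekdays; the rest are weekends and were already excluded.
Business days: 125 − 5 = 120.

120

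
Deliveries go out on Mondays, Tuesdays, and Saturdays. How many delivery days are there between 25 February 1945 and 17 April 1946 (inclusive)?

25 February 1945 is a Sunday.
From 25 February 1945 to 17 April 1946 is 417 days inclusive.
417 = 7 × 59 + 4, so there are 59 full weeks plus 4 extra days.
Each full week contributes 3 days from the set (Mon, Tue, Sat): 59 × 3 = 177.
The 4 extra days are Sunday, Monday, Tuesday, Wednesday — 2 of them qualify.
Total: 177 + 2 = 179.

179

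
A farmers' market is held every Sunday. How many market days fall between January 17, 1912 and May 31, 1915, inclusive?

176 Sundays

January 17, 1912 is a Wednesday.
That's 1231 days from start to end, counting both.
1231 = 7 × 175 + 6, so there are 175 full weeks plus 6 extra days.
Each full week contributes one Sunday: 175 so far.
The 6 extra days are Wednesday, Thursday, Friday, Saturday, Sunday, Monday — 1 of them qualifies.
Total: 175 + 1 = 176.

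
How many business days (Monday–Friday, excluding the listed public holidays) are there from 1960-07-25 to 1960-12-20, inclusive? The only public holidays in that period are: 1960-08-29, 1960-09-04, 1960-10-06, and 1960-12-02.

1960-07-25 is a Monday.
The range spans 149 days (inclusive of both endpoints).
149 = 7 × 21 + 2, so there are 21 full weeks plus 2 extra days.
Each full week contributes 5 weekdays (Mon–Fri): 21 × 5 = 105.
The 2 extra days are Monday, Tuesday — 2 of them qualify.
Total: 105 + 2 = 107.
Holidays: 1960-08-29 (Mon); 1960-09-04 (Sun); 1960-10-06 (Thu); 1960-12-02 (Fri).
3 of the 4 holidays fall on weekdays; the rest are weekends and were already excluded.
Business days: 107 − 3 = 104.

104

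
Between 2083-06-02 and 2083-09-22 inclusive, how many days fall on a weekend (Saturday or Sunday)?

2083-06-02 is a Wednesday.
From 2083-06-02 to 2083-09-22 is 113 days inclusive.
113 = 7 × 16 + 1, so there are 16 full weeks plus 1 extra day.
Each full week contributes 2 weekend days (Sat, Sun): 16 × 2 = 32.
The 1 extra day is Wednesday — none qualify.
Total: 32 + 0 = 32.

32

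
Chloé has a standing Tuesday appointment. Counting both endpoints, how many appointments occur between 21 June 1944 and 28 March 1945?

21 June 1944 is a Wednesday.
From 21 June 1944 to 28 March 1945 is 281 days inclusive.
281 = 7 × 40 + 1, so there are 40 full weeks plus 1 extra day.
Each full week contributes one Tuesday: 40 so far.
The 1 extra day is Wednesday — none qualify.
Total: 40 + 0 = 40.

40 Tuesdays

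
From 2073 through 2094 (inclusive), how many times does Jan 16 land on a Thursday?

3

Day of week of January 16 in each year:
2073: Mon, 2074: Tue, 2075: Wed, 2076: Thu ✓, 2077: Sat, 2078: Sun, 2079: Mon, 2080: Tue, 2081: Thu ✓, 2082: Fri, 2083: Sat, 2084: Sun, 2085: Tue, 2086: Wed, 2087: Thu ✓, 2088: Fri, 2089: Sun, 2090: Mon, 2091: Tue, 2092: Wed, 2093: Fri, 2094: Sat
Thursdays: 2076, 2081, 2087.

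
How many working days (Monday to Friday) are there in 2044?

261 weekdays

January 1, 2044 is a Friday.
The range spans 366 days (inclusive of both endpoints).
366 = 7 × 52 + 2, so there are 52 full weeks plus 2 extra days.
Each full week contributes 5 weekdays (Mon–Fri): 52 × 5 = 260.
The 2 extra days are Friday, Saturday — 1 of them qualifies.
Total: 260 + 1 = 261.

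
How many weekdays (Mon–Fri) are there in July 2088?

22

Jul 1, 2088 is a Thursday.
That's 31 days from start to end, counting both.
31 = 7 × 4 + 3, so there are 4 full weeks plus 3 extra days.
Each full week contributes 5 weekdays (Mon–Fri): 4 × 5 = 20.
The 3 extra days are Thursday, Friday, Saturday — 2 of them qualify.
Total: 20 + 2 = 22.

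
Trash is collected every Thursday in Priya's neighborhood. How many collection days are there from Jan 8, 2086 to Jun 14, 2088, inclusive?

Jan 8, 2086 is a Tuesday.
From Jan 8, 2086 to Jun 14, 2088 is 889 days inclusive.
889 = 7 × 127, so the span is exactly 127 full weeks.
Each full week contributes one Thursday: 127 so far.
Total: 127.

127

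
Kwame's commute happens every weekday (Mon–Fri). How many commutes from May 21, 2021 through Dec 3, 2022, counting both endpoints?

May 21, 2021 is a Friday.
The range spans 562 days (inclusive of both endpoints).
562 = 7 × 80 + 2, so there are 80 full weeks plus 2 extra days.
Each full week contributes 5 weekdays (Mon–Fri): 80 × 5 = 400.
The 2 extra days are Friday, Saturday — 1 of them qualifies.
Total: 400 + 1 = 401.

401 weekdays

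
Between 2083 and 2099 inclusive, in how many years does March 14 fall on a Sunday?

Day of week of March 14 in each year:
2083: Sun ✓, 2084: Tue, 2085: Wed, 2086: Thu, 2087: Fri, 2088: Sun ✓, 2089: Mon, 2090: Tue, 2091: Wed, 2092: Fri, 2093: Sat, 2094: Sun ✓, 2095: Mon, 2096: Wed, 2097: Thu, 2098: Fri, 2099: Sat
Sundays: 2083, 2088, 2094.

3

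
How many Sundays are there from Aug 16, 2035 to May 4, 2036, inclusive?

38 Sundays

Aug 16, 2035 is a Thursday.
That's 263 days from start to end, counting both.
263 = 7 × 37 + 4, so there are 37 full weeks plus 4 extra days.
Each full week contributes one Sunday: 37 so far.
The 4 extra days are Thursday, Friday, Saturday, Sunday — 1 of them qualifies.
Total: 37 + 1 = 38.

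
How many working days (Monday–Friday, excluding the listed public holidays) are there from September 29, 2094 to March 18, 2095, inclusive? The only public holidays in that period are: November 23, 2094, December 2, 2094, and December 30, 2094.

September 29, 2094 is a Wednesday.
That's 171 days from start to end, counting both.
171 = 7 × 24 + 3, so there are 24 full weeks plus 3 extra days.
Each full week contributes 5 weekdays (Mon–Fri): 24 × 5 = 120.
The 3 extra days are Wednesday, Thursday, Friday — 3 of them qualify.
Total: 120 + 3 = 123.
Holidays: November 23, 2094 (Tue); December 2, 2094 (Thu); December 30, 2094 (Thu).
All 3 holidays fall on weekdays, so subtract 3.
Business days: 123 − 3 = 120.

120 working days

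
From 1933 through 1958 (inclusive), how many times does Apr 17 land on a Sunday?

3

Day of week of April 17 in each year:
1933: Mon, 1934: Tue, 1935: Wed, 1936: Fri, 1937: Sat, 1938: Sun ✓, 1939: Mon, 1940: Wed, 1941: Thu, 1942: Fri, 1943: Sat, 1944: Mon, 1945: Tue, 1946: Wed, 1947: Thu, 1948: Sat, 1949: Sun ✓, 1950: Mon, 1951: Tue, 1952: Thu, 1953: Fri, 1954: Sat, 1955: Sun ✓, 1956: Tue, 1957: Wed, 1958: Thu
Sundays: 1938, 1949, 1955.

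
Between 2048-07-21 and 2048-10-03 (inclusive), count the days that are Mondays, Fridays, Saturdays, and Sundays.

42

2048-07-21 is a Tuesday.
The range spans 75 days (inclusive of both endpoints).
75 = 7 × 10 + 5, so there are 10 full weeks plus 5 extra days.
Each full week contributes 4 days from the set (Mon, Fri, Sat, Sun): 10 × 4 = 40.
The 5 extra days are Tue, Wed, Thu, Fri, Sat — 2 of them qualify.
Total: 40 + 2 = 42.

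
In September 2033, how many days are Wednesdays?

4

2033-09-01 is a Thursday.
The range spans 30 days (inclusive of both endpoints).
30 = 7 × 4 + 2, so there are 4 full weeks plus 2 extra days.
Each full week contributes one Wednesday: 4 so far.
The 2 extra days are Thursday, Friday — none qualify.
Total: 4 + 0 = 4.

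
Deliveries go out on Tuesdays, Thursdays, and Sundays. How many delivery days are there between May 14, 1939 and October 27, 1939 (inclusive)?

May 14, 1939 is a Sunday.
From May 14, 1939 to October 27, 1939 is 167 days inclusive.
167 = 7 × 23 + 6, so there are 23 full weeks plus 6 extra days.
Each full week contributes 3 days from the set (Tue, Thu, Sun): 23 × 3 = 69.
The 6 extra days are Sun, Mon, Tue, Wed, Thu, Fri — 3 of them qualify.
Total: 69 + 3 = 72.

72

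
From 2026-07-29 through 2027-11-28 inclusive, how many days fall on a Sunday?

2026-07-29 is a Wednesday.
From 2026-07-29 to 2027-11-28 is 488 days inclusive.
488 = 7 × 69 + 5, so there are 69 full weeks plus 5 extra days.
Each full week contributes one Sunday: 69 so far.
The 5 extra days are Wednesday, Thursday, Friday, Saturday, Sunday — 1 of them qualifies.
Total: 69 + 1 = 70.

70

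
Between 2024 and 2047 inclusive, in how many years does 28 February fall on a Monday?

Day of week of February 28 in each year:
2024: Wed, 2025: Fri, 2026: Sat, 2027: Sun, 2028: Mon ✓, 2029: Wed, 2030: Thu, 2031: Fri, 2032: Sat, 2033: Mon ✓, 2034: Tue, 2035: Wed, 2036: Thu, 2037: Sat, 2038: Sun, 2039: Mon ✓, 2040: Tue, 2041: Thu, 2042: Fri, 2043: Sat, 2044: Sun, 2045: Tue, 2046: Wed, 2047: Thu
Mondays: 2028, 2033, 2039.

3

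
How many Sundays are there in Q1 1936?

1 January 1936 is a Wednesday.
That's 91 days from start to end, counting both.
91 = 7 × 13, so the span is exactly 13 full weeks.
Each full week contributes one Sunday: 13 so far.

13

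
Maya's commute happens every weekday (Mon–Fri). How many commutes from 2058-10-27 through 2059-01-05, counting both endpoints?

2058-10-27 is a Sunday.
The range spans 71 days (inclusive of both endpoints).
71 = 7 × 10 + 1, so there are 10 full weeks plus 1 extra day.
Each full week contributes 5 weekdays (Mon–Fri): 10 × 5 = 50.
The 1 extra day is Sunday — none qualify.
Total: 50 + 0 = 50.

50 weekdays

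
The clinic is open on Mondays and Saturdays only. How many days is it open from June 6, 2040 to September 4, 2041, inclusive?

130

June 6, 2040 is a Wednesday.
That's 456 days from start to end, counting both.
456 = 7 × 65 + 1, so there are 65 full weeks plus 1 extra day.
Each full week contributes 2 days from the set (Mon, Sat): 65 × 2 = 130.
The 1 extra day is Wed — none qualify.
Total: 130 + 0 = 130.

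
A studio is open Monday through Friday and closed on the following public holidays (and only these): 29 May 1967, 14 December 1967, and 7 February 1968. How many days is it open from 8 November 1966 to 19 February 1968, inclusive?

8 November 1966 is a Tuesday.
From 8 November 1966 to 19 February 1968 is 469 days inclusive.
469 = 7 × 67, so the span is exactly 67 full weeks.
Each full week contributes 5 weekdays (Mon–Fri): 67 × 5 = 335.
Total: 335.
Holidays: 29 May 1967 (Mon); 14 December 1967 (Thu); 7 February 1968 (Wed).
All 3 holidays fall on weekdays, so subtract 3.
Business days: 335 − 3 = 332.

332 business days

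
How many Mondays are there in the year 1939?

1939-01-01 is a Sunday.
That's 365 days from start to end, counting both.
365 = 7 × 52 + 1, so there are 52 full weeks plus 1 extra day.
Each full week contributes one Monday: 52 so far.
The 1 extra day is Sun — none qualify.
Total: 52 + 0 = 52.

52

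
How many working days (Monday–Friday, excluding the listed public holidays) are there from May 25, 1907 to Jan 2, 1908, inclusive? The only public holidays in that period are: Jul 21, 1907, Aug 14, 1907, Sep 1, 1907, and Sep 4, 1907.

157 working days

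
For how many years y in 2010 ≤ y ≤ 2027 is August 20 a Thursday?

3

Day of week of August 20 in each year:
2010: Fri, 2011: Sat, 2012: Mon, 2013: Tue, 2014: Wed, 2015: Thu ✓, 2016: Sat, 2017: Sun, 2018: Mon, 2019: Tue, 2020: Thu ✓, 2021: Fri, 2022: Sat, 2023: Sun, 2024: Tue, 2025: Wed, 2026: Thu ✓, 2027: Fri
Thursdays: 2015, 2020, 2026.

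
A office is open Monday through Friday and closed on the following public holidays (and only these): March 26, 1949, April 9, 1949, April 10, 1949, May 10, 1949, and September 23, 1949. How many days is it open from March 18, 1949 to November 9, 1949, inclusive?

March 18, 1949 is a Friday.
The range spans 237 days (inclusive of both endpoints).
237 = 7 × 33 + 6, so there are 33 full weeks plus 6 extra days.
Each full week contributes 5 weekdays (Mon–Fri): 33 × 5 = 165.
The 6 extra days are Fri, Sat, Sun, Mon, Tue, Wed — 4 of them qualify.
Total: 165 + 4 = 169.
Holidays: March 26, 1949 (Sat); April 9, 1949 (Sat); April 10, 1949 (Sun); May 10, 1949 (Tue); September 23, 1949 (Fri).
2 of the 5 holidays fall on weekdays; the rest are weekends and were already excluded.
Business days: 169 − 2 = 167.

167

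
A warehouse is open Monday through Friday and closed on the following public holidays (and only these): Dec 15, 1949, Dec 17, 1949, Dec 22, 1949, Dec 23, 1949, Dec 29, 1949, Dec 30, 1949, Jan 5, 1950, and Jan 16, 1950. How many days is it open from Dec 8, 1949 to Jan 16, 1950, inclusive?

21

Dec 8, 1949 is a Thursday.
From Dec 8, 1949 to Jan 16, 1950 is 40 days inclusive.
40 = 7 × 5 + 5, so there are 5 full weeks plus 5 extra days.
Each full week contributes 5 weekdays (Mon–Fri): 5 × 5 = 25.
The 5 extra days are Thu, Fri, Sat, Sun, Mon — 3 of them qualify.
Total: 25 + 3 = 28.
Holidays: Dec 15, 1949 (Thu); Dec 17, 1949 (Sat); Dec 22, 1949 (Thu); Dec 23, 1949 (Fri); Dec 29, 1949 (Thu); Dec 30, 1949 (Fri); Jan 5, 1950 (Thu); Jan 16, 1950 (Mon).
7 of the 8 holidays fall on weekdays; the rest are weekends and were already excluded.
Business days: 28 − 7 = 21.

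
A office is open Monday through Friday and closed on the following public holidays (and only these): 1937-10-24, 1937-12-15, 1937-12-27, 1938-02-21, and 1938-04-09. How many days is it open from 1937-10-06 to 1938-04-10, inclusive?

130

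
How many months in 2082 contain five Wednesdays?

4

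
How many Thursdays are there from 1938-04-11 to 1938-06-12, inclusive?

1938-04-11 is a Monday.
The range spans 63 days (inclusive of both endpoints).
63 = 7 × 9, so the span is exactly 9 full weeks.
Each full week contributes one Thursday: 9 so far.

9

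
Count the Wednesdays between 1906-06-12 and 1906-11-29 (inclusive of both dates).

1906-06-12 is a Tuesday.
From 1906-06-12 to 1906-11-29 is 171 days inclusive.
171 = 7 × 24 + 3, so there are 24 full weeks plus 3 extra days.
Each full week contributes one Wednesday: 24 so far.
The 3 extra days are Tue, Wed, Thu — 1 of them qualifies.
Total: 24 + 1 = 25.

25 Wednesdays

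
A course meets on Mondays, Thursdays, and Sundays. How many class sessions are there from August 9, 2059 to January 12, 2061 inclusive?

224

August 9, 2059 is a Saturday.
The range spans 523 days (inclusive of both endpoints).
523 = 7 × 74 + 5, so there are 74 full weeks plus 5 extra days.
Each full week contributes 3 days from the set (Mon, Thu, Sun): 74 × 3 = 222.
The 5 extra days are Saturday, Sunday, Monday, Tuesday, Wednesday — 2 of them qualify.
Total: 222 + 2 = 224.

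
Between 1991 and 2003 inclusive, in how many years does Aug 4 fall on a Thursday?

1

Day of week of August 4 in each year:
1991: Sun, 1992: Tue, 1993: Wed, 1994: Thu ✓, 1995: Fri, 1996: Sun, 1997: Mon, 1998: Tue, 1999: Wed, 2000: Fri, 2001: Sat, 2002: Sun, 2003: Mon
Thursdays: 1994.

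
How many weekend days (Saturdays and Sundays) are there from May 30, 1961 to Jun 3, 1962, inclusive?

106

May 30, 1961 is a Tuesday.
That's 370 days from start to end, counting both.
370 = 7 × 52 + 6, so there are 52 full weeks plus 6 extra days.
Each full week contributes 2 weekend days (Sat, Sun): 52 × 2 = 104.
The 6 extra days are Tue, Wed, Thu, Fri, Sat, Sun — 2 of them qualify.
Total: 104 + 2 = 106.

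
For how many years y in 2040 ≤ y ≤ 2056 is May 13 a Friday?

2

Day of week of May 13 in each year:
2040: Sun, 2041: Mon, 2042: Tue, 2043: Wed, 2044: Fri ✓, 2045: Sat, 2046: Sun, 2047: Mon, 2048: Wed, 2049: Thu, 2050: Fri ✓, 2051: Sat, 2052: Mon, 2053: Tue, 2054: Wed, 2055: Thu, 2056: Sat
Fridays: 2044, 2050.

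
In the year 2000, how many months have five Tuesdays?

4

A month has five Tuesdays exactly when Tuesday falls within its first (length − 28) days.
Jan: 31 days, starts Sat → 5 of Sat, Sun, Mon
Feb: 29 days, starts Tue → 5 of Tue ✓
Mar: 31 days, starts Wed → 5 of Wed, Thu, Fri
Apr: 30 days, starts Sat → 5 of Sat, Sun
May: 31 days, starts Mon → 5 of Mon, Tue, Wed ✓
Jun: 30 days, starts Thu → 5 of Thu, Fri
Jul: 31 days, starts Sat → 5 of Sat, Sun, Mon
Aug: 31 days, starts Tue → 5 of Tue, Wed, Thu ✓
Sep: 30 days, starts Fri → 5 of Fri, Sat
Oct: 31 days, starts Sun → 5 of Sun, Mon, Tue ✓
Nov: 30 days, starts Wed → 5 of Wed, Thu
Dec: 31 days, starts Fri → 5 of Fri, Sat, Sun
Months with five Tuesdays: Feb, May, Aug, Oct.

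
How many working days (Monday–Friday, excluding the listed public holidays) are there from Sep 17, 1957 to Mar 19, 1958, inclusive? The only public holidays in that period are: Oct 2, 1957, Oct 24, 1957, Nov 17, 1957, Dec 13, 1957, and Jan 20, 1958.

128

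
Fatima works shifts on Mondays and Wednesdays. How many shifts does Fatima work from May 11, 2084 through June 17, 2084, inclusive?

10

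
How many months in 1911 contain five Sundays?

A month has five Sundays exactly when Sunday falls within its first (length − 28) days.
Jan: 31 days, starts Sun → 5 of Sun, Mon, Tue ✓
Feb: 28 days, starts Wed → 5 of (none)
Mar: 31 days, starts Wed → 5 of Wed, Thu, Fri
Apr: 30 days, starts Sat → 5 of Sat, Sun ✓
May: 31 days, starts Mon → 5 of Mon, Tue, Wed
Jun: 30 days, starts Thu → 5 of Thu, Fri
Jul: 31 days, starts Sat → 5 of Sat, Sun, Mon ✓
Aug: 31 days, starts Tue → 5 of Tue, Wed, Thu
Sep: 30 days, starts Fri → 5 of Fri, Sat
Oct: 31 days, starts Sun → 5 of Sun, Mon, Tue ✓
Nov: 30 days, starts Wed → 5 of Wed, Thu
Dec: 31 days, starts Fri → 5 of Fri, Sat, Sun ✓
Months with five Sundays: Jan, Apr, Jul, Oct, Dec.

5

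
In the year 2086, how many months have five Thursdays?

4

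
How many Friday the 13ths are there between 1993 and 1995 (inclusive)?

4

Friday-the-13ths by year:
1993: Aug
1994: May
1995: Jan, Oct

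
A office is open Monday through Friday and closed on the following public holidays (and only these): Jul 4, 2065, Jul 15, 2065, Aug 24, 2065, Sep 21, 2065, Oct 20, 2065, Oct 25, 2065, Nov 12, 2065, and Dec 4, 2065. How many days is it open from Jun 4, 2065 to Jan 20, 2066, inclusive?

159 working days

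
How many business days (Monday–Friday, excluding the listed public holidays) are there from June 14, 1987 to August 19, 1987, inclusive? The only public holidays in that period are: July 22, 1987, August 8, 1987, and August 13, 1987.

46 business days

June 14, 1987 is a Sunday.
From June 14, 1987 to August 19, 1987 is 67 days inclusive.
67 = 7 × 9 + 4, so there are 9 full weeks plus 4 extra days.
Each full week contributes 5 weekdays (Mon–Fri): 9 × 5 = 45.
The 4 extra days are Sun, Mon, Tue, Wed — 3 of them qualify.
Total: 45 + 3 = 48.
Holidays: July 22, 1987 (Wed); August 8, 1987 (Sat); August 13, 1987 (Thu).
2 of the 3 holidays fall on weekdays; the rest are weekends and were already excluded.
Business days: 48 − 2 = 46.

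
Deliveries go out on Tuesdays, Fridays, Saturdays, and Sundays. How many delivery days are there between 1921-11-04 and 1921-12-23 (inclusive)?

1921-11-04 is a Friday.
The range spans 50 days (inclusive of both endpoints).
50 = 7 × 7 + 1, so there are 7 full weeks plus 1 extra day.
Each full week contributes 4 days from the set (Tue, Fri, Sat, Sun): 7 × 4 = 28.
The 1 extra day is Friday — 1 of them qualifies.
Total: 28 + 1 = 29.

29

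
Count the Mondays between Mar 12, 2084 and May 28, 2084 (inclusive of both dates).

11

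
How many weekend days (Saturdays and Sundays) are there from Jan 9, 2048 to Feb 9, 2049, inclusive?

Jan 9, 2048 is a Thursday.
From Jan 9, 2048 to Feb 9, 2049 is 398 days inclusive.
398 = 7 × 56 + 6, so there are 56 full weeks plus 6 extra days.
Each full week contributes 2 weekend days (Sat, Sun): 56 × 2 = 112.
The 6 extra days are Thu, Fri, Sat, Sun, Mon, Tue — 2 of them qualify.
Total: 112 + 2 = 114.

114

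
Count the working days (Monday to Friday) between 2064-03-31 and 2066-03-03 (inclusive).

503

2064-03-31 is a Monday.
The range spans 703 days (inclusive of both endpoints).
703 = 7 × 100 + 3, so there are 100 full weeks plus 3 extra days.
Each full week contributes 5 weekdays (Mon–Fri): 100 × 5 = 500.
The 3 extra days are Mon, Tue, Wed — 3 of them qualify.
Total: 500 + 3 = 503.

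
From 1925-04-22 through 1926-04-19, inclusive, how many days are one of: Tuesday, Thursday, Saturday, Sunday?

207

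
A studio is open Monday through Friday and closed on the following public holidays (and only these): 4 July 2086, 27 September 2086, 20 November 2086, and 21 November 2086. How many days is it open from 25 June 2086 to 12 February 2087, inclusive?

163 working days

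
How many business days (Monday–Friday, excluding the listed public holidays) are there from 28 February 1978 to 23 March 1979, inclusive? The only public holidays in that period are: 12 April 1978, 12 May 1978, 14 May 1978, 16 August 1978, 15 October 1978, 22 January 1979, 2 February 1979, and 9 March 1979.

273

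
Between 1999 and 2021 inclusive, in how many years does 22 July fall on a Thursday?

4

Day of week of July 22 in each year:
1999: Thu ✓, 2000: Sat, 2001: Sun, 2002: Mon, 2003: Tue, 2004: Thu ✓, 2005: Fri, 2006: Sat, 2007: Sun, 2008: Tue, 2009: Wed, 2010: Thu ✓, 2011: Fri, 2012: Sun, 2013: Mon, 2014: Tue, 2015: Wed, 2016: Fri, 2017: Sat, 2018: Sun, 2019: Mon, 2020: Wed, 2021: Thu ✓
Thursdays: 1999, 2004, 2010, 2021.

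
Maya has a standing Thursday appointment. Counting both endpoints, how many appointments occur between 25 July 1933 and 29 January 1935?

79

25 July 1933 is a Tuesday.
From 25 July 1933 to 29 January 1935 is 554 days inclusive.
554 = 7 × 79 + 1, so there are 79 full weeks plus 1 extra day.
Each full week contributes one Thursday: 79 so far.
The 1 extra day is Tuesday — none qualify.
Total: 79 + 0 = 79.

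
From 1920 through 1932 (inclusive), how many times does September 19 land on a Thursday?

Day of week of September 19 in each year:
1920: Sun, 1921: Mon, 1922: Tue, 1923: Wed, 1924: Fri, 1925: Sat, 1926: Sun, 1927: Mon, 1928: Wed, 1929: Thu ✓, 1930: Fri, 1931: Sat, 1932: Mon
Thursdays: 1929.

1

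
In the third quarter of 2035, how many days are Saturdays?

13

July 1, 2035 is a Sunday.
That's 92 days from start to end, counting both.
92 = 7 × 13 + 1, so there are 13 full weeks plus 1 extra day.
Each full week contributes one Saturday: 13 so far.
The 1 extra day is Sun — none qualify.
Total: 13 + 0 = 13.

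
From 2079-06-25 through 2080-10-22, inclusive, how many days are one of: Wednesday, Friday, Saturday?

2079-06-25 is a Sunday.
The range spans 486 days (inclusive of both endpoints).
486 = 7 × 69 + 3, so there are 69 full weeks plus 3 extra days.
Each full week contributes 3 days from the set (Wed, Fri, Sat): 69 × 3 = 207.
The 3 extra days are Sunday, Monday, Tuesday — none qualify.
Total: 207 + 0 = 207.

207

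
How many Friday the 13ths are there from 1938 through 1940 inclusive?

5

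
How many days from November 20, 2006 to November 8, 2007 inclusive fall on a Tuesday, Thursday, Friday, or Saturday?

November 20, 2006 is a Monday.
That's 354 days from start to end, counting both.
354 = 7 × 50 + 4, so there are 50 full weeks plus 4 extra days.
Each full week contributes 4 days from the set (Tue, Thu, Fri, Sat): 50 × 4 = 200.
The 4 extra days are Mon, Tue, Wed, Thu — 2 of them qualify.
Total: 200 + 2 = 202.

202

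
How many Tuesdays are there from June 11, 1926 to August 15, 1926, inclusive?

June 11, 1926 is a Friday.
That's 66 days from start to end, counting both.
66 = 7 × 9 + 3, so there are 9 full weeks plus 3 extra days.
Each full week contributes one Tuesday: 9 so far.
The 3 extra days are Friday, Saturday, Sunday — none qualify.
Total: 9 + 0 = 9.

9 Tuesdays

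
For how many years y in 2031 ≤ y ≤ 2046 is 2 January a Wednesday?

Day of week of January 2 in each year:
2031: Thu, 2032: Fri, 2033: Sun, 2034: Mon, 2035: Tue, 2036: Wed ✓, 2037: Fri, 2038: Sat, 2039: Sun, 2040: Mon, 2041: Wed ✓, 2042: Thu, 2043: Fri, 2044: Sat, 2045: Mon, 2046: Tue
Wednesdays: 2036, 2041.

2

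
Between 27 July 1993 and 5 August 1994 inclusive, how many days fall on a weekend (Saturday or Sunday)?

106

27 July 1993 is a Tuesday.
The range spans 375 days (inclusive of both endpoints).
375 = 7 × 53 + 4, so there are 53 full weeks plus 4 extra days.
Each full week contributes 2 weekend days (Sat, Sun): 53 × 2 = 106.
The 4 extra days are Tue, Wed, Thu, Fri — none qualify.
Total: 106 + 0 = 106.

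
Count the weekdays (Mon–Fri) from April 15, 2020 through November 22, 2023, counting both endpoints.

April 15, 2020 is a Wednesday.
The range spans 1317 days (inclusive of both endpoints).
1317 = 7 × 188 + 1, so there are 188 full weeks plus 1 extra day.
Each full week contributes 5 weekdays (Mon–Fri): 188 × 5 = 940.
The 1 extra day is Wed — 1 of them qualifies.
Total: 940 + 1 = 941.

941 weekdays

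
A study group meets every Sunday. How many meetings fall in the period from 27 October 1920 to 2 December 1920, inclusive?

27 October 1920 is a Wednesday.
That's 37 days from start to end, counting both.
37 = 7 × 5 + 2, so there are 5 full weeks plus 2 extra days.
Each full week contributes one Sunday: 5 so far.
The 2 extra days are Wed, Thu — none qualify.
Total: 5 + 0 = 5.

5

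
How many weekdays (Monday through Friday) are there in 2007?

261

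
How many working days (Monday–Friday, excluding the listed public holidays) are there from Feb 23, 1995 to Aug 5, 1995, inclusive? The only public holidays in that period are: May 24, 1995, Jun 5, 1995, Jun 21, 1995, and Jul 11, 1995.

Feb 23, 1995 is a Thursday.
That's 164 days from start to end, counting both.
164 = 7 × 23 + 3, so there are 23 full weeks plus 3 extra days.
Each full week contributes 5 weekdays (Mon–Fri): 23 × 5 = 115.
The 3 extra days are Thursday, Friday, Saturday — 2 of them qualify.
Total: 115 + 2 = 117.
Holidays: May 24, 1995 (Wed); Jun 5, 1995 (Mon); Jun 21, 1995 (Wed); Jul 11, 1995 (Tue).
All 4 holidays fall on weekdays, so subtract 4.
Business days: 117 − 4 = 113.

113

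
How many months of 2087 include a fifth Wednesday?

A month has five Wednesdays exactly when Wednesday falls within its first (length − 28) days.
Jan: 31 days, starts Wed → 5 of Wed, Thu, Fri ✓
Feb: 28 days, starts Sat → 5 of (none)
Mar: 31 days, starts Sat → 5 of Sat, Sun, Mon
Apr: 30 days, starts Tue → 5 of Tue, Wed ✓
May: 31 days, starts Thu → 5 of Thu, Fri, Sat
Jun: 30 days, starts Sun → 5 of Sun, Mon
Jul: 31 days, starts Tue → 5 of Tue, Wed, Thu ✓
Aug: 31 days, starts Fri → 5 of Fri, Sat, Sun
Sep: 30 days, starts Mon → 5 of Mon, Tue
Oct: 31 days, starts Wed → 5 of Wed, Thu, Fri ✓
Nov: 30 days, starts Sat → 5 of Sat, Sun
Dec: 31 days, starts Mon → 5 of Mon, Tue, Wed ✓
Months with five Wednesdays: Jan, Apr, Jul, Oct, Dec.

5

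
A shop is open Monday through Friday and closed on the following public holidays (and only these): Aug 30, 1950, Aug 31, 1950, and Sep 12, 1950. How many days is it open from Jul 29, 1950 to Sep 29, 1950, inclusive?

Jul 29, 1950 is a Saturday.
From Jul 29, 1950 to Sep 29, 1950 is 63 days inclusive.
63 = 7 × 9, so the span is exactly 9 full weeks.
Each full week contributes 5 weekdays (Mon–Fri): 9 × 5 = 45.
Holidays: Aug 30, 1950 (Wed); Aug 31, 1950 (Thu); Sep 12, 1950 (Tue).
All 3 holidays fall on weekdays, so subtract 3.
Business days: 45 − 3 = 42.

42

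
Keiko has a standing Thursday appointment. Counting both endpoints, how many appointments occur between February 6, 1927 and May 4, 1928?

February 6, 1927 is a Sunday.
The range spans 454 days (inclusive of both endpoints).
454 = 7 × 64 + 6, so there are 64 full weeks plus 6 extra days.
Each full week contributes one Thursday: 64 so far.
The 6 extra days are Sunday, Monday, Tuesday, Wednesday, Thursday, Friday — 1 of them qualifies.
Total: 64 + 1 = 65.

65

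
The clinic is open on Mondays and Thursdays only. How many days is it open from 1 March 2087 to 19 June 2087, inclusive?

32

1 March 2087 is a Saturday.
That's 111 days from start to end, counting both.
111 = 7 × 15 + 6, so there are 15 full weeks plus 6 extra days.
Each full week contributes 2 days from the set (Mon, Thu): 15 × 2 = 30.
The 6 extra days are Saturday, Sunday, Monday, Tuesday, Wednesday, Thursday — 2 of them qualify.
Total: 30 + 2 = 32.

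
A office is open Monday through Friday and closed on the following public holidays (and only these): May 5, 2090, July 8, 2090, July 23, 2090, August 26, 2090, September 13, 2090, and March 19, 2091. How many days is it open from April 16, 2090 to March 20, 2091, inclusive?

239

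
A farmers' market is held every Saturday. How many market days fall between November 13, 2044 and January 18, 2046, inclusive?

61 Saturdays

November 13, 2044 is a Sunday.
The range spans 432 days (inclusive of both endpoints).
432 = 7 × 61 + 5, so there are 61 full weeks plus 5 extra days.
Each full week contributes one Saturday: 61 so far.
The 5 extra days are Sun, Mon, Tue, Wed, Thu — none qualify.
Total: 61 + 0 = 61.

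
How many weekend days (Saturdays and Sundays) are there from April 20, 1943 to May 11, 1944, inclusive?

110

April 20, 1943 is a Tuesday.
The range spans 388 days (inclusive of both endpoints).
388 = 7 × 55 + 3, so there are 55 full weeks plus 3 extra days.
Each full week contributes 2 weekend days (Sat, Sun): 55 × 2 = 110.
The 3 extra days are Tuesday, Wednesday, Thursday — none qualify.
Total: 110 + 0 = 110.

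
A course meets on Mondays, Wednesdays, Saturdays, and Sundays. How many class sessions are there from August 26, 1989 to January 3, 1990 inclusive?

August 26, 1989 is a Saturday.
From August 26, 1989 to January 3, 1990 is 131 days inclusive.
131 = 7 × 18 + 5, so there are 18 full weeks plus 5 extra days.
Each full week contributes 4 days from the set (Mon, Wed, Sat, Sun): 18 × 4 = 72.
The 5 extra days are Sat, Sun, Mon, Tue, Wed — 4 of them qualify.
Total: 72 + 4 = 76.

76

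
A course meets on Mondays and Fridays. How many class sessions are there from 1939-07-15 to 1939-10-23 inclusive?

1939-07-15 is a Saturday.
The range spans 101 days (inclusive of both endpoints).
101 = 7 × 14 + 3, so there are 14 full weeks plus 3 extra days.
Each full week contributes 2 days from the set (Mon, Fri): 14 × 2 = 28.
The 3 extra days are Saturday, Sunday, Monday — 1 of them qualifies.
Total: 28 + 1 = 29.

29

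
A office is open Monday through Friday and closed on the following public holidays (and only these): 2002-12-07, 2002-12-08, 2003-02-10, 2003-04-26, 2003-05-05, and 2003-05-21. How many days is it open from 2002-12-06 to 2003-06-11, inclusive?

131

2002-12-06 is a Friday.
From 2002-12-06 to 2003-06-11 is 188 days inclusive.
188 = 7 × 26 + 6, so there are 26 full weeks plus 6 extra days.
Each full week contributes 5 weekdays (Mon–Fri): 26 × 5 = 130.
The 6 extra days are Friday, Saturday, Sunday, Monday, Tuesday, Wednesday — 4 of them qualify.
Total: 130 + 4 = 134.
Holidays: 2002-12-07 (Sat); 2002-12-08 (Sun); 2003-02-10 (Mon); 2003-04-26 (Sat); 2003-05-05 (Mon); 2003-05-21 (Wed).
3 of the 6 holidays fall on weekdays; the rest are weekends and were already excluded.
Business days: 134 − 3 = 131.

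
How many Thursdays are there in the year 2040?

52

Jan 1, 2040 is a Sunday.
That's 366 days from start to end, counting both.
366 = 7 × 52 + 2, so there are 52 full weeks plus 2 extra days.
Each full week contributes one Thursday: 52 so far.
The 2 extra days are Sun, Mon — none qualify.
Total: 52 + 0 = 52.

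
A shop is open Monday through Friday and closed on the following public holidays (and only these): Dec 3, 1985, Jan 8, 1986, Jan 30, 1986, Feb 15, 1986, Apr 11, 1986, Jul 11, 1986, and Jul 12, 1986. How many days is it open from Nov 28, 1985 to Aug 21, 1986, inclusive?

186

Nov 28, 1985 is a Thursday.
That's 267 days from start to end, counting both.
267 = 7 × 38 + 1, so there are 38 full weeks plus 1 extra day.
Each full week contributes 5 weekdays (Mon–Fri): 38 × 5 = 190.
The 1 extra day is Thursday — 1 of them qualifies.
Total: 190 + 1 = 191.
Holidays: Dec 3, 1985 (Tue); Jan 8, 1986 (Wed); Jan 30, 1986 (Thu); Feb 15, 1986 (Sat); Apr 11, 1986 (Fri); Jul 11, 1986 (Fri); Jul 12, 1986 (Sat).
5 of the 7 holidays fall on weekdays; the rest are weekends and were already excluded.
Business days: 191 − 5 = 186.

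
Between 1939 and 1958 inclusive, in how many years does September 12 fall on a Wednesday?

3

Day of week of September 12 in each year:
1939: Tue, 1940: Thu, 1941: Fri, 1942: Sat, 1943: Sun, 1944: Tue, 1945: Wed ✓, 1946: Thu, 1947: Fri, 1948: Sun, 1949: Mon, 1950: Tue, 1951: Wed ✓, 1952: Fri, 1953: Sat, 1954: Sun, 1955: Mon, 1956: Wed ✓, 1957: Thu, 1958: Fri
Wednesdays: 1945, 1951, 1956.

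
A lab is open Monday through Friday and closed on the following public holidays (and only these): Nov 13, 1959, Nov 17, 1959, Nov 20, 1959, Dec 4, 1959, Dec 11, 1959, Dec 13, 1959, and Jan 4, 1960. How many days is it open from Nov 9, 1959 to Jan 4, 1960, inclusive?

35 business days

Nov 9, 1959 is a Monday.
That's 57 days from start to end, counting both.
57 = 7 × 8 + 1, so there are 8 full weeks plus 1 extra day.
Each full week contributes 5 weekdays (Mon–Fri): 8 × 5 = 40.
The 1 extra day is Monday — 1 of them qualifies.
Total: 40 + 1 = 41.
Holidays: Nov 13, 1959 (Fri); Nov 17, 1959 (Tue); Nov 20, 1959 (Fri); Dec 4, 1959 (Fri); Dec 11, 1959 (Fri); Dec 13, 1959 (Sun); Jan 4, 1960 (Mon).
6 of the 7 holidays fall on weekdays; the rest are weekends and were already excluded.
Business days: 41 − 6 = 35.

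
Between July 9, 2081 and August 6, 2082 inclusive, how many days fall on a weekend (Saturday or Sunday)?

112

July 9, 2081 is a Wednesday.
From July 9, 2081 to August 6, 2082 is 394 days inclusive.
394 = 7 × 56 + 2, so there are 56 full weeks plus 2 extra days.
Each full week contributes 2 weekend days (Sat, Sun): 56 × 2 = 112.
The 2 extra days are Wednesday, Thursday — none qualify.
Total: 112 + 0 = 112.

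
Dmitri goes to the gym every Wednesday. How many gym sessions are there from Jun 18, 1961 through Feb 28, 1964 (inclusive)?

Jun 18, 1961 is a Sunday.
From Jun 18, 1961 to Feb 28, 1964 is 986 days inclusive.
986 = 7 × 140 + 6, so there are 140 full weeks plus 6 extra days.
Each full week contributes one Wednesday: 140 so far.
The 6 extra days are Sun, Mon, Tue, Wed, Thu, Fri — 1 of them qualifies.
Total: 140 + 1 = 141.

141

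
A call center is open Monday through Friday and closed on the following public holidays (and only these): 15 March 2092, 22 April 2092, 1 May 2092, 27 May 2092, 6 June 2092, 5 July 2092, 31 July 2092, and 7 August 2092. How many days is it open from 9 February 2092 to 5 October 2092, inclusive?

9 February 2092 is a Saturday.
The range spans 240 days (inclusive of both endpoints).
240 = 7 × 34 + 2, so there are 34 full weeks plus 2 extra days.
Each full week contributes 5 weekdays (Mon–Fri): 34 × 5 = 170.
The 2 extra days are Sat, Sun — none qualify.
Total: 170 + 0 = 170.
Holidays: 15 March 2092 (Sat); 22 April 2092 (Tue); 1 May 2092 (Thu); 27 May 2092 (Tue); 6 June 2092 (Fri); 5 July 2092 (Sat); 31 July 2092 (Thu); 7 August 2092 (Thu).
6 of the 8 holidays fall on weekdays; the rest are weekends and were already excluded.
Business days: 170 − 6 = 164.

164 working days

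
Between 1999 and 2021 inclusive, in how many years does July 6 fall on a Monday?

3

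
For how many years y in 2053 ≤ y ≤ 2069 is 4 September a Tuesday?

Day of week of September 4 in each year:
2053: Thu, 2054: Fri, 2055: Sat, 2056: Mon, 2057: Tue ✓, 2058: Wed, 2059: Thu, 2060: Sat, 2061: Sun, 2062: Mon, 2063: Tue ✓, 2064: Thu, 2065: Fri, 2066: Sat, 2067: Sun, 2068: Tue ✓, 2069: Wed
Tuesdays: 2057, 2063, 2068.

3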